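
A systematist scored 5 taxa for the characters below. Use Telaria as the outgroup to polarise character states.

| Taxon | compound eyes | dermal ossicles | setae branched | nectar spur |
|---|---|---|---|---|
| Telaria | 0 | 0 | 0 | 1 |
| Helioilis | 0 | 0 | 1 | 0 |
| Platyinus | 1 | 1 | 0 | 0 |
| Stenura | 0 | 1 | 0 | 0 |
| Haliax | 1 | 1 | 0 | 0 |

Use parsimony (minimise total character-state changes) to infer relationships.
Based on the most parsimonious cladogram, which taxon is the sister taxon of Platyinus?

Character polarity is set by the outgroup: the derived state is whichever differs from the outgroup's state, so for nectar spur the derived state is '0', and for the remaining characters it is '1'.
compound eyes (derived state '1') is shared by Haliax and Platyinus — a synapomorphy uniting that clade.
dermal ossicles: derived state '1' in Haliax, Platyinus, and Stenura only — synapomorphy for {Haliax, Platyinus, Stenura}.
setae branched (derived state '1') is unique to Helioilis (autapomorphy; uninformative for grouping).
All ingroup taxa share the derived state '0' for nectar spur; it defines the ingroup but does not resolve relationships within it.
Most parsimonious ingroup topology: (Helioilis,((Platyinus,Haliax),Stenura)).
Platyinus and Haliax form a cherry on this tree, so they are sister taxa.

Haliax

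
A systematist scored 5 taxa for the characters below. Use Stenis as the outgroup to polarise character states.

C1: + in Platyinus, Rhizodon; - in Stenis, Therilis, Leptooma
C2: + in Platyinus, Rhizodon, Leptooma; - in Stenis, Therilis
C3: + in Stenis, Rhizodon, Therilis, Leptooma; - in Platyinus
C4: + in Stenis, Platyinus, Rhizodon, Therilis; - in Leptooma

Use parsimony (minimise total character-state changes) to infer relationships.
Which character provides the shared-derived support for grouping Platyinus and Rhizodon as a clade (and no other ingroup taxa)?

C1

Character polarity is set by the outgroup: the derived state is whichever differs from the outgroup's state, so for C3, C4 the derived state is '-', and for the remaining characters it is '+'.
C1: derived state '+' in Platyinus and Rhizodon only — synapomorphy for {Platyinus, Rhizodon}.
C2 (derived state '+') is shared by Leptooma, Platyinus, and Rhizodon — a synapomorphy uniting that clade.
C3 (derived state '-') is unique to Platyinus (autapomorphy; uninformative for grouping).
C4: derived state '-' in Leptooma only — an autapomorphy, so it tells us nothing about relationships among taxa.
Most parsimonious ingroup topology: (((Platyinus,Rhizodon),Leptooma),Therilis).
The clade {Platyinus, Rhizodon} is supported by C1: its derived state '+' occurs in exactly those taxa and in no other taxon (including the outgroup).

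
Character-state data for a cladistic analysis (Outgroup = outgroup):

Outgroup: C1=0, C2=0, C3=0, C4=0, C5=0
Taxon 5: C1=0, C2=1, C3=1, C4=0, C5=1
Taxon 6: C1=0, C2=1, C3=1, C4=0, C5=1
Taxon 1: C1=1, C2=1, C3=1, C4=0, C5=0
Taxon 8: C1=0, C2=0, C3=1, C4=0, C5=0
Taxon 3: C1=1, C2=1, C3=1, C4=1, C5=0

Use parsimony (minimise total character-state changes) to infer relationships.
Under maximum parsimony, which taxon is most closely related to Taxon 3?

The outgroup has state '0' for every character, so '1' is the derived state throughout.
C1: derived state '1' in Taxon 1 and Taxon 3 only — synapomorphy for {Taxon 1, Taxon 3}.
C2: derived state '1' in Taxon 1, Taxon 3, Taxon 5, and Taxon 6 only — synapomorphy for {Taxon 1, Taxon 3, Taxon 5, Taxon 6}.
C3 (derived state '1') is shared by all ingroup taxa — unites the whole ingroup.
C4: derived state '1' in Taxon 3 only — an autapomorphy, so it tells us nothing about relationships among taxa.
C5 (derived state '1') is shared by Taxon 5 and Taxon 6 — a synapomorphy uniting that clade.
Most parsimonious ingroup topology: (((Taxon 5,Taxon 6),(Taxon 1,Taxon 3)),Taxon 8).
Taxon 3 and Taxon 1 form a cherry on this tree, so they are sister taxa.

Taxon 1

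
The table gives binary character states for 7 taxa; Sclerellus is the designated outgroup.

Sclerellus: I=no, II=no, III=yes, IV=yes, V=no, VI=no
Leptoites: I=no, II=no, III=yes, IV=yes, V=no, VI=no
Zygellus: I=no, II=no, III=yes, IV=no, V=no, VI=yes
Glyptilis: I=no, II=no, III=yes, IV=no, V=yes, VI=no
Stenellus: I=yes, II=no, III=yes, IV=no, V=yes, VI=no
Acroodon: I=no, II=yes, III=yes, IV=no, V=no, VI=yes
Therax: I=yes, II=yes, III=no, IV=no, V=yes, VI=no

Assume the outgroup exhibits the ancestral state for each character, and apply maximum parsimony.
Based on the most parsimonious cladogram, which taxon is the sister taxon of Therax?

Character polarity is set by the outgroup: the derived state is whichever differs from the outgroup's state, so for III, IV the derived state is 'no', and for the remaining characters it is 'yes'.
I (derived state 'yes') is shared by Stenellus and Therax — a synapomorphy uniting that clade.
II groups Acroodon and Therax, which is incompatible with the clades supported by the remaining characters; treating it as convergent (homoplasy) costs fewer steps than any alternative tree.
III: derived state 'no' in Therax only — an autapomorphy, so it tells us nothing about relationships among taxa.
Only Acroodon, Glyptilis, Stenellus, Therax, and Zygellus show the derived state 'no' for IV, supporting them as a clade.
Only Glyptilis, Stenellus, and Therax show the derived state 'yes' for V, supporting them as a clade.
VI: derived state 'yes' in Acroodon and Zygellus only — synapomorphy for {Acroodon, Zygellus}.
Most parsimonious ingroup topology: (Leptoites,((Zygellus,Acroodon),(Glyptilis,(Stenellus,Therax)))).
Therax and Stenellus form a cherry on this tree, so they are sister taxa.

Stenellus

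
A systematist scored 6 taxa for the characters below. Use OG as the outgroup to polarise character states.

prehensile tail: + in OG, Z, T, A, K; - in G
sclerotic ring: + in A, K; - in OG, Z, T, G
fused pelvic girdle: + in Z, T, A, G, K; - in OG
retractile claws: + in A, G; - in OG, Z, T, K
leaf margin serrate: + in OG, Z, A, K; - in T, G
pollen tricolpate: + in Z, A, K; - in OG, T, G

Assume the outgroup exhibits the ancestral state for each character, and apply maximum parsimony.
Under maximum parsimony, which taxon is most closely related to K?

Character polarity is set by the outgroup: the derived state is whichever differs from the outgroup's state, so for prehensile tail, leaf margin serrate the derived state is '-', and for the remaining characters it is '+'.
prehensile tail (derived state '-') is unique to G (autapomorphy; uninformative for grouping).
sclerotic ring: derived state '+' in A and K only — synapomorphy for {A, K}.
All ingroup taxa share the derived state '+' for fused pelvic girdle; it defines the ingroup but does not resolve relationships within it.
retractile claws (state '+') occurs in A and G but conflicts with the nesting implied by the other characters — most parsimoniously interpreted as homoplasy.
leaf margin serrate: derived state '-' in G and T only — synapomorphy for {G, T}.
pollen tricolpate: derived state '+' in A, K, and Z only — synapomorphy for {A, K, Z}.
Most parsimonious ingroup topology: ((Z,(A,K)),(T,G)).
K and A form a cherry on this tree, so they are sister taxa.

A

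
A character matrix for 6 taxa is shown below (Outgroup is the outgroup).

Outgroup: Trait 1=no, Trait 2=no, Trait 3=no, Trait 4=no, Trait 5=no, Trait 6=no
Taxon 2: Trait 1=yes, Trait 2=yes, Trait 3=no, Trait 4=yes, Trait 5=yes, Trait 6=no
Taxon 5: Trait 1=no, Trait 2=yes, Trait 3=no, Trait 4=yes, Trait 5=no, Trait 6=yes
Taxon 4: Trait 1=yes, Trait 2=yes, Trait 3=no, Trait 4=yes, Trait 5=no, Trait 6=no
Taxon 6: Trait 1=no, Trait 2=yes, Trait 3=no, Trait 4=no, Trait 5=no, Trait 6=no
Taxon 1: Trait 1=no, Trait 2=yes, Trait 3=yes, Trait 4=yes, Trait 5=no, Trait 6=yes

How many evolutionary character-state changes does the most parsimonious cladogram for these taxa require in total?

The outgroup has state 'no' for every character, so 'yes' is the derived state throughout.
Trait 1 (derived state 'yes') is shared by Taxon 2 and Taxon 4 — a synapomorphy uniting that clade.
Trait 2 (derived state 'yes') is shared by all ingroup taxa — unites the whole ingroup.
Trait 3 (derived state 'yes') is unique to Taxon 1 (autapomorphy; uninformative for grouping).
Trait 4 (derived state 'yes') is shared by Taxon 1, Taxon 2, Taxon 4, and Taxon 5 — a synapomorphy uniting that clade.
Trait 5 (derived state 'yes') is unique to Taxon 2 (autapomorphy; uninformative for grouping).
Trait 6: derived state 'yes' in Taxon 1 and Taxon 5 only — synapomorphy for {Taxon 1, Taxon 5}.
Most parsimonious ingroup topology: (((Taxon 2,Taxon 4),(Taxon 5,Taxon 1)),Taxon 6).
Changes per character on this tree: Trait 1: 1; Trait 2: 1; Trait 3: 1; Trait 4: 1; Trait 5: 1; Trait 6: 1.
Total = 6.

6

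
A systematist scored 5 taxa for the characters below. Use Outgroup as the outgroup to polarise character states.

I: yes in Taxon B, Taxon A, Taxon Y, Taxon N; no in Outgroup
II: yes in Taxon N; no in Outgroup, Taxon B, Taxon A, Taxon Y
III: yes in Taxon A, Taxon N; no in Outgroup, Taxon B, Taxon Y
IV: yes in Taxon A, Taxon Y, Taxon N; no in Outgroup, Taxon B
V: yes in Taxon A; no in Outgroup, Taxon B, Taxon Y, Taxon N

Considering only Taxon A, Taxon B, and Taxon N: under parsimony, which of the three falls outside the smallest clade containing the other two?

The outgroup has state 'no' for every character, so 'yes' is the derived state throughout.
I (derived state 'yes') is shared by all ingroup taxa — unites the whole ingroup.
II (derived state 'yes') is unique to Taxon N (autapomorphy; uninformative for grouping).
III: derived state 'yes' in Taxon A and Taxon N only — synapomorphy for {Taxon A, Taxon N}.
IV: derived state 'yes' in Taxon A, Taxon N, and Taxon Y only — synapomorphy for {Taxon A, Taxon N, Taxon Y}.
V (derived state 'yes') is unique to Taxon A (autapomorphy; uninformative for grouping).
Most parsimonious ingroup topology: (Taxon B,((Taxon A,Taxon N),Taxon Y)).
Taxon N and Taxon A share a more recent common ancestor with each other than either does with Taxon B, so Taxon B is the least closely related of the three.

Taxon B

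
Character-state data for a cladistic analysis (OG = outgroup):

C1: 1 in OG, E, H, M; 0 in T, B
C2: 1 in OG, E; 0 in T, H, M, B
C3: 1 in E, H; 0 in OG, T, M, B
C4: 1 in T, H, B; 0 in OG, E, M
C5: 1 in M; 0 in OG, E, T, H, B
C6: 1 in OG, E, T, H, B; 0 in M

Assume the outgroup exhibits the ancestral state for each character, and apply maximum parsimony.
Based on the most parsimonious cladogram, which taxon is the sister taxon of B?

Character polarity is set by the outgroup: the derived state is whichever differs from the outgroup's state, so for C1, C2, C6 the derived state is '0', and for the remaining characters it is '1'.
C1 (derived state '0') is shared by B and T — a synapomorphy uniting that clade.
C2: derived state '0' in B, H, M, and T only — synapomorphy for {B, H, M, T}.
C3 groups E and H, which is incompatible with the clades supported by the remaining characters; treating it as convergent (homoplasy) costs fewer steps than any alternative tree.
C4 (derived state '1') is shared by B, H, and T — a synapomorphy uniting that clade.
C5: derived state '1' in M only — an autapomorphy, so it tells us nothing about relationships among taxa.
C6 (derived state '0') is unique to M (autapomorphy; uninformative for grouping).
Most parsimonious ingroup topology: ((((T,B),H),M),E).
B and T form a cherry on this tree, so they are sister taxa.

T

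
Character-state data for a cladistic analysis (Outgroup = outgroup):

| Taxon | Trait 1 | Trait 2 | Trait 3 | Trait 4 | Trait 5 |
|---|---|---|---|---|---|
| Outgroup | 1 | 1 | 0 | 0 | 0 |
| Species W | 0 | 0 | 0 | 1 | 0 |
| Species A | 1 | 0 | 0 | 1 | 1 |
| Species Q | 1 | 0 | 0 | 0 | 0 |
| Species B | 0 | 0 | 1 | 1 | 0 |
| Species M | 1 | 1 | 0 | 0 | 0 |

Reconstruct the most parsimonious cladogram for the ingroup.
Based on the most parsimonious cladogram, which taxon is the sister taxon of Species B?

Character polarity is set by the outgroup: the derived state is whichever differs from the outgroup's state, so for Trait 1, Trait 2 the derived state is '0', and for the remaining characters it is '1'.
Trait 1 (derived state '0') is shared by Species B and Species W — a synapomorphy uniting that clade.
Trait 2 (derived state '0') is shared by Species A, Species B, Species Q, and Species W — a synapomorphy uniting that clade.
Trait 3 (derived state '1') is unique to Species B (autapomorphy; uninformative for grouping).
Trait 4 (derived state '1') is shared by Species A, Species B, and Species W — a synapomorphy uniting that clade.
Trait 5 (derived state '1') is unique to Species A (autapomorphy; uninformative for grouping).
Most parsimonious ingroup topology: ((((Species W,Species B),Species A),Species Q),Species M).
Species B and Species W form a cherry on this tree, so they are sister taxa.

Species W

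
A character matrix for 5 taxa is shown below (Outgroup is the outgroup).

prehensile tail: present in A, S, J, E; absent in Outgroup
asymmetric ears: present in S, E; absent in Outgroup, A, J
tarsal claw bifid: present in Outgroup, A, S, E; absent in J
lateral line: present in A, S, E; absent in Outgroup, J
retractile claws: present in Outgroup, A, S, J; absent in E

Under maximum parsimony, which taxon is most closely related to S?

Character polarity is set by the outgroup: the derived state is whichever differs from the outgroup's state, so for tarsal claw bifid, retractile claws the derived state is 'absent', and for the remaining characters it is 'present'.
prehensile tail (derived state 'present') is shared by all ingroup taxa — unites the whole ingroup.
asymmetric ears (derived state 'present') is shared by E and S — a synapomorphy uniting that clade.
tarsal claw bifid: derived state 'absent' in J only — an autapomorphy, so it tells us nothing about relationships among taxa.
lateral line: derived state 'present' in A, E, and S only — synapomorphy for {A, E, S}.
retractile claws (derived state 'absent') is unique to E (autapomorphy; uninformative for grouping).
Most parsimonious ingroup topology: ((A,(S,E)),J).
S and E form a cherry on this tree, so they are sister taxa.

E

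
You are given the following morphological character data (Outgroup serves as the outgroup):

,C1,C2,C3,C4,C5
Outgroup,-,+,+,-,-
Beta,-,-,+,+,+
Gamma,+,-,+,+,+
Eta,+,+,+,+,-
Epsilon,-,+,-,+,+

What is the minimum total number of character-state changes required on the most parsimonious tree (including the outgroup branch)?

6

Character polarity is set by the outgroup: the derived state is whichever differs from the outgroup's state, so for C2, C3 the derived state is '-', and for the remaining characters it is '+'.
C1 (state '+') occurs in Eta and Gamma but conflicts with the nesting implied by the other characters — most parsimoniously interpreted as homoplasy.
C2: derived state '-' in Beta and Gamma only — synapomorphy for {Beta, Gamma}.
C3 (derived state '-') is unique to Epsilon (autapomorphy; uninformative for grouping).
C4 (derived state '+') is shared by all ingroup taxa — unites the whole ingroup.
C5 (derived state '+') is shared by Beta, Epsilon, and Gamma — a synapomorphy uniting that clade.
Most parsimonious ingroup topology: (((Beta,Gamma),Epsilon),Eta).
Changes per character on this tree: C1: 2; C2: 1; C3: 1; C4: 1; C5: 1.
Total = 6.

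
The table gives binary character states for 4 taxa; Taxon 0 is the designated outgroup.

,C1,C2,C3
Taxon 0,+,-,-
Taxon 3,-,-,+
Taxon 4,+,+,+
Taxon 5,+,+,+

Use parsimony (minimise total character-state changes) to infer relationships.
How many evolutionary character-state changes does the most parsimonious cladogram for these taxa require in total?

Character polarity is set by the outgroup: the derived state is whichever differs from the outgroup's state, so for C1 the derived state is '-', and for the remaining characters it is '+'.
C1 (derived state '-') is unique to Taxon 3 (autapomorphy; uninformative for grouping).
Only Taxon 4 and Taxon 5 show the derived state '+' for C2, supporting them as a clade.
C3 (derived state '+') is shared by all ingroup taxa — unites the whole ingroup.
Most parsimonious ingroup topology: (Taxon 3,(Taxon 4,Taxon 5)).
Changes per character on this tree: C1: 1; C2: 1; C3: 1.
Total = 3.

3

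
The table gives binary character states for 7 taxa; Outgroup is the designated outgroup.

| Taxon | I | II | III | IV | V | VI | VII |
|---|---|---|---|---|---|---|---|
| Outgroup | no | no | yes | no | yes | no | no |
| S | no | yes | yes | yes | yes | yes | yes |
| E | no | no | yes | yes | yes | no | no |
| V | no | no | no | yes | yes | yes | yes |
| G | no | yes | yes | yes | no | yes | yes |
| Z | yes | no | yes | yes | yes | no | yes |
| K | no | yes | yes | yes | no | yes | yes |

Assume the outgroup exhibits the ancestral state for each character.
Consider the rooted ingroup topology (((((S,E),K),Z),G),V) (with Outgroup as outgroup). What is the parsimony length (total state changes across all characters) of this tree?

Map each character onto (((((S,E),K),Z),G),V) (rooted by Outgroup) and count the minimum state changes it requires (Fitch parsimony):
I: 1; II: 3; III: 1; IV: 1; V: 2; VI: 3; VII: 2.
Total tree length = 13.

13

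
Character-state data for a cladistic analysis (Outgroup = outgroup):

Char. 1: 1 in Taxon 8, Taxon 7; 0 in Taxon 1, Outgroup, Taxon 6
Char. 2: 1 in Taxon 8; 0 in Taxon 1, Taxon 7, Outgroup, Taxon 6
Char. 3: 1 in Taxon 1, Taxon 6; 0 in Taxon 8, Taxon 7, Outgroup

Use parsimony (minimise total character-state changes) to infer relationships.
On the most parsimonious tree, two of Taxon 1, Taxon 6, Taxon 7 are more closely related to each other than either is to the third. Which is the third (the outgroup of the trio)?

Taxon 7

The outgroup has state '0' for every character, so '1' is the derived state throughout.
Char. 1: derived state '1' in Taxon 7 and Taxon 8 only — synapomorphy for {Taxon 7, Taxon 8}.
Char. 2: derived state '1' in Taxon 8 only — an autapomorphy, so it tells us nothing about relationships among taxa.
Only Taxon 1 and Taxon 6 show the derived state '1' for Char. 3, supporting them as a clade.
Most parsimonious ingroup topology: ((Taxon 1,Taxon 6),(Taxon 7,Taxon 8)).
Taxon 6 and Taxon 1 share a more recent common ancestor with each other than either does with Taxon 7, so Taxon 7 is the least closely related of the three.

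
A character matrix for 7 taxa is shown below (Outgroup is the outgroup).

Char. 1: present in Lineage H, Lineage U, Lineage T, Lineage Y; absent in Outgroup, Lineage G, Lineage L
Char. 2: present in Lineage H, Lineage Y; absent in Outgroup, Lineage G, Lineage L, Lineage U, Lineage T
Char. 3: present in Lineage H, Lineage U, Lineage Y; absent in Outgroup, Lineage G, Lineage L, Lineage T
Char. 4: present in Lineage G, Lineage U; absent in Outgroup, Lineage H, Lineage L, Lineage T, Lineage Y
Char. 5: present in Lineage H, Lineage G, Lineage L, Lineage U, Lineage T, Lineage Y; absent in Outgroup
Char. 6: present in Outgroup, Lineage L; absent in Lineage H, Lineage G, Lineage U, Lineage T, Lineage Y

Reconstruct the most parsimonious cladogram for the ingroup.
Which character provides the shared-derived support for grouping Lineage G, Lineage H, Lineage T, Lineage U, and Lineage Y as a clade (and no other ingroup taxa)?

Character polarity is set by the outgroup: the derived state is whichever differs from the outgroup's state, so for Char. 6 the derived state is 'absent', and for the remaining characters it is 'present'.
Only Lineage H, Lineage T, Lineage U, and Lineage Y show the derived state 'present' for Char. 1, supporting them as a clade.
Char. 2 (derived state 'present') is shared by Lineage H and Lineage Y — a synapomorphy uniting that clade.
Char. 3: derived state 'present' in Lineage H, Lineage U, and Lineage Y only — synapomorphy for {Lineage H, Lineage U, Lineage Y}.
Char. 4 groups Lineage G and Lineage U, which is incompatible with the clades supported by the remaining characters; treating it as convergent (homoplasy) costs fewer steps than any alternative tree.
Char. 5 (derived state 'present') is shared by all ingroup taxa — unites the whole ingroup.
Only Lineage G, Lineage H, Lineage T, Lineage U, and Lineage Y show the derived state 'absent' for Char. 6, supporting them as a clade.
Most parsimonious ingroup topology: (((((Lineage H,Lineage Y),Lineage U),Lineage T),Lineage G),Lineage L).
The clade {Lineage G, Lineage H, Lineage T, Lineage U, Lineage Y} is supported by Char. 6: its derived state 'absent' occurs in exactly those taxa and in no other taxon (including the outgroup).

Char. 6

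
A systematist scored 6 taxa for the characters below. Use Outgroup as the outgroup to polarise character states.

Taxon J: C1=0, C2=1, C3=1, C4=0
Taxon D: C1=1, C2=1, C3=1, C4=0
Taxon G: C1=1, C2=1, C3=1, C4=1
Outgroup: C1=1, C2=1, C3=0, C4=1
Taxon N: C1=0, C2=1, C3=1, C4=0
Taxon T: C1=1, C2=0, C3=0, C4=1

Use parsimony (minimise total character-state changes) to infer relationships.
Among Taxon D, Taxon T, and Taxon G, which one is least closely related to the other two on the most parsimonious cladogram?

Character polarity is set by the outgroup: the derived state is whichever differs from the outgroup's state, so for C1, C2, C4 the derived state is '0', and for the remaining characters it is '1'.
C1: derived state '0' in Taxon J and Taxon N only — synapomorphy for {Taxon J, Taxon N}.
C2: derived state '0' in Taxon T only — an autapomorphy, so it tells us nothing about relationships among taxa.
C3 (derived state '1') is shared by Taxon D, Taxon G, Taxon J, and Taxon N — a synapomorphy uniting that clade.
Only Taxon D, Taxon J, and Taxon N show the derived state '0' for C4, supporting them as a clade.
Most parsimonious ingroup topology: (((Taxon D,(Taxon J,Taxon N)),Taxon G),Taxon T).
Taxon D and Taxon G share a more recent common ancestor with each other than either does with Taxon T, so Taxon T is the least closely related of the three.

Taxon T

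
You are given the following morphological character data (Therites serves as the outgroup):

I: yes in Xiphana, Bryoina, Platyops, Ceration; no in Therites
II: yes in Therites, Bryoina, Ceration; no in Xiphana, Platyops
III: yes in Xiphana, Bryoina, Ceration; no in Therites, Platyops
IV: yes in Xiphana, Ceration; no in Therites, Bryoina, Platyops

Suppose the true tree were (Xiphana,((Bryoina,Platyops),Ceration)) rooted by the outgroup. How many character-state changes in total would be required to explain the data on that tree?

7

Map each character onto (Xiphana,((Bryoina,Platyops),Ceration)) (rooted by Therites) and count the minimum state changes it requires (Fitch parsimony):
I: 1; II: 2; III: 2; IV: 2.
Total tree length = 7.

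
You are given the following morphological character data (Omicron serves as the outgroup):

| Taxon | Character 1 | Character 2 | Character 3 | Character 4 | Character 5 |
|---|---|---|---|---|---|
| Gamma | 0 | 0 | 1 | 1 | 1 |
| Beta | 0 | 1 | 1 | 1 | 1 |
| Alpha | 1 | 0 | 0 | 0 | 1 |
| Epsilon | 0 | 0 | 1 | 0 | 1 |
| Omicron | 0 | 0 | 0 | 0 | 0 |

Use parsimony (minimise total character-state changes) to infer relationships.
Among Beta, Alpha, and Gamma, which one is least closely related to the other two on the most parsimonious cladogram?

The outgroup has state '0' for every character, so '1' is the derived state throughout.
Character 1 (derived state '1') is unique to Alpha (autapomorphy; uninformative for grouping).
Character 2: derived state '1' in Beta only — an autapomorphy, so it tells us nothing about relationships among taxa.
Character 3 (derived state '1') is shared by Beta, Epsilon, and Gamma — a synapomorphy uniting that clade.
Character 4: derived state '1' in Beta and Gamma only — synapomorphy for {Beta, Gamma}.
Character 5 (derived state '1') is shared by all ingroup taxa — unites the whole ingroup.
Most parsimonious ingroup topology: (((Beta,Gamma),Epsilon),Alpha).
Beta and Gamma share a more recent common ancestor with each other than either does with Alpha, so Alpha is the least closely related of the three.

Alpha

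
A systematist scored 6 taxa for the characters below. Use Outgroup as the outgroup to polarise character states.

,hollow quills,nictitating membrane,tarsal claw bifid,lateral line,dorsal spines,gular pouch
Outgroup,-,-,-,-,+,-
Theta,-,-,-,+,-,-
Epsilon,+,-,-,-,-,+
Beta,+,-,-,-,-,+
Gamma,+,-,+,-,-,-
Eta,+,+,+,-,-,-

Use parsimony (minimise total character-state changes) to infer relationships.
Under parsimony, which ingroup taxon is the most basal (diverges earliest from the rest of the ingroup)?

Character polarity is set by the outgroup: the derived state is whichever differs from the outgroup's state, so for dorsal spines the derived state is '-', and for the remaining characters it is '+'.
Only Beta, Epsilon, Eta, and Gamma show the derived state '+' for hollow quills, supporting them as a clade.
nictitating membrane: derived state '+' in Eta only — an autapomorphy, so it tells us nothing about relationships among taxa.
tarsal claw bifid: derived state '+' in Eta and Gamma only — synapomorphy for {Eta, Gamma}.
lateral line (derived state '+') is unique to Theta (autapomorphy; uninformative for grouping).
All ingroup taxa share the derived state '-' for dorsal spines; it defines the ingroup but does not resolve relationships within it.
gular pouch (derived state '+') is shared by Beta and Epsilon — a synapomorphy uniting that clade.
Most parsimonious ingroup topology: (Theta,((Epsilon,Beta),(Gamma,Eta))).
Theta is sister to the clade containing all other ingroup taxa, so it is the earliest-diverging (most basal) ingroup lineage.

Theta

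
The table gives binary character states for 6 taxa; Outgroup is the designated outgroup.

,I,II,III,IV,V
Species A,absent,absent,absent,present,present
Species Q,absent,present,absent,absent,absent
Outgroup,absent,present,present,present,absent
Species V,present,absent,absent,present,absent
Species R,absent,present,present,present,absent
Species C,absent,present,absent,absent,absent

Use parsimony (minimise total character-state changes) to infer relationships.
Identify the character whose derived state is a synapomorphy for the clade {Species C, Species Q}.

IV

Character polarity is set by the outgroup: the derived state is whichever differs from the outgroup's state, so for II, III, IV the derived state is 'absent', and for the remaining characters it is 'present'.
I: derived state 'present' in Species V only — an autapomorphy, so it tells us nothing about relationships among taxa.
Only Species A and Species V show the derived state 'absent' for II, supporting them as a clade.
Only Species A, Species C, Species Q, and Species V show the derived state 'absent' for III, supporting them as a clade.
Only Species C and Species Q show the derived state 'absent' for IV, supporting them as a clade.
V (derived state 'present') is unique to Species A (autapomorphy; uninformative for grouping).
Most parsimonious ingroup topology: (Species R,((Species Q,Species C),(Species A,Species V))).
The clade {Species C, Species Q} is supported by IV: its derived state 'absent' occurs in exactly those taxa and in no other taxon (including the outgroup).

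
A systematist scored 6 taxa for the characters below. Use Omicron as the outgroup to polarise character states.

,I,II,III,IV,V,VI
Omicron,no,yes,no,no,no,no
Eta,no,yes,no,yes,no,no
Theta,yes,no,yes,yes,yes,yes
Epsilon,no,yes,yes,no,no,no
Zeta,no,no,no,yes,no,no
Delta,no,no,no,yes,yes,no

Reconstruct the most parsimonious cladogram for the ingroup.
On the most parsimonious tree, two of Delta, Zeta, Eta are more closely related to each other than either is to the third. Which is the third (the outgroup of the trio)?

Character polarity is set by the outgroup: the derived state is whichever differs from the outgroup's state, so for II the derived state is 'no', and for the remaining characters it is 'yes'.
I (derived state 'yes') is unique to Theta (autapomorphy; uninformative for grouping).
II (derived state 'no') is shared by Delta, Theta, and Zeta — a synapomorphy uniting that clade.
III groups Epsilon and Theta, which is incompatible with the clades supported by the remaining characters; treating it as convergent (homoplasy) costs fewer steps than any alternative tree.
IV: derived state 'yes' in Delta, Eta, Theta, and Zeta only — synapomorphy for {Delta, Eta, Theta, Zeta}.
V (derived state 'yes') is shared by Delta and Theta — a synapomorphy uniting that clade.
VI: derived state 'yes' in Theta only — an autapomorphy, so it tells us nothing about relationships among taxa.
Most parsimonious ingroup topology: ((Eta,((Theta,Delta),Zeta)),Epsilon).
Zeta and Delta share a more recent common ancestor with each other than either does with Eta, so Eta is the least closely related of the three.

Eta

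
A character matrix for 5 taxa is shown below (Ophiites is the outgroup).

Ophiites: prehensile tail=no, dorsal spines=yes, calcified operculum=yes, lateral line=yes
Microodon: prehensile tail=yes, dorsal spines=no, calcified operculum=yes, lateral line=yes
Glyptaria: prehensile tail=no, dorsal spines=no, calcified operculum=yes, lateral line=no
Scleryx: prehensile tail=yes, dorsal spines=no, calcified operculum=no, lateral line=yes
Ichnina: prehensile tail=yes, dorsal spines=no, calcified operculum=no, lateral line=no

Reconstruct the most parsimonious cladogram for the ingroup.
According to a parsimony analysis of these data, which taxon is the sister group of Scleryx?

Ichnina

Character polarity is set by the outgroup: the derived state is whichever differs from the outgroup's state, so for dorsal spines, calcified operculum, lateral line the derived state is 'no', and for the remaining characters it is 'yes'.
Only Ichnina, Microodon, and Scleryx show the derived state 'yes' for prehensile tail, supporting them as a clade.
dorsal spines (derived state 'no') is shared by all ingroup taxa — unites the whole ingroup.
calcified operculum: derived state 'no' in Ichnina and Scleryx only — synapomorphy for {Ichnina, Scleryx}.
lateral line groups Glyptaria and Ichnina, which is incompatible with the clades supported by the remaining characters; treating it as convergent (homoplasy) costs fewer steps than any alternative tree.
Most parsimonious ingroup topology: ((Microodon,(Scleryx,Ichnina)),Glyptaria).
Scleryx and Ichnina form a cherry on this tree, so they are sister taxa.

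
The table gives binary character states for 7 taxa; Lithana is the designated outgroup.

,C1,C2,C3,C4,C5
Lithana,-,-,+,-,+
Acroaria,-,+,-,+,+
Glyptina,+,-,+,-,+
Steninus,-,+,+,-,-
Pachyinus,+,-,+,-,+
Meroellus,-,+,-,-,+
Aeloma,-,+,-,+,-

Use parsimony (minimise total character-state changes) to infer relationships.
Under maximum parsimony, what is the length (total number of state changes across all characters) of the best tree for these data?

6

Character polarity is set by the outgroup: the derived state is whichever differs from the outgroup's state, so for C3, C5 the derived state is '-', and for the remaining characters it is '+'.
Only Glyptina and Pachyinus show the derived state '+' for C1, supporting them as a clade.
C2 (derived state '+') is shared by Acroaria, Aeloma, Meroellus, and Steninus — a synapomorphy uniting that clade.
C3 (derived state '-') is shared by Acroaria, Aeloma, and Meroellus — a synapomorphy uniting that clade.
C4 (derived state '+') is shared by Acroaria and Aeloma — a synapomorphy uniting that clade.
C5 groups Aeloma and Steninus, which is incompatible with the clades supported by the remaining characters; treating it as convergent (homoplasy) costs fewer steps than any alternative tree.
Most parsimonious ingroup topology: ((((Acroaria,Aeloma),Meroellus),Steninus),(Glyptina,Pachyinus)).
Changes per character on this tree: C1: 1; C2: 1; C3: 1; C4: 1; C5: 2.
Total = 6.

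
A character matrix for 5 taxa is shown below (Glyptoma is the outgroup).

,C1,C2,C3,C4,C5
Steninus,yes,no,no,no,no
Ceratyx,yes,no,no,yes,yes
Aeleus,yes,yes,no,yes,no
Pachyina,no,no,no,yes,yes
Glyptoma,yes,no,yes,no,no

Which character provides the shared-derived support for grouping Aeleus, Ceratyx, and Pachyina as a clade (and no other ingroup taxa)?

Character polarity is set by the outgroup: the derived state is whichever differs from the outgroup's state, so for C1, C3 the derived state is 'no', and for the remaining characters it is 'yes'.
C1 (derived state 'no') is unique to Pachyina (autapomorphy; uninformative for grouping).
C2: derived state 'yes' in Aeleus only — an autapomorphy, so it tells us nothing about relationships among taxa.
C3 (derived state 'no') is shared by all ingroup taxa — unites the whole ingroup.
C4: derived state 'yes' in Aeleus, Ceratyx, and Pachyina only — synapomorphy for {Aeleus, Ceratyx, Pachyina}.
C5 (derived state 'yes') is shared by Ceratyx and Pachyina — a synapomorphy uniting that clade.
Most parsimonious ingroup topology: (((Pachyina,Ceratyx),Aeleus),Steninus).
The clade {Aeleus, Ceratyx, Pachyina} is supported by C4: its derived state 'yes' occurs in exactly those taxa and in no other taxon (including the outgroup).

C4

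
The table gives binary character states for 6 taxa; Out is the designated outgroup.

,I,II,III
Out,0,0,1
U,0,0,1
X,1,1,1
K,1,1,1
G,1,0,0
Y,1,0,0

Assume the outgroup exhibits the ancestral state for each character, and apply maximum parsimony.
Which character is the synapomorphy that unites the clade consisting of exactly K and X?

II

Character polarity is set by the outgroup: the derived state is whichever differs from the outgroup's state, so for III the derived state is '0', and for the remaining characters it is '1'.
I (derived state '1') is shared by G, K, X, and Y — a synapomorphy uniting that clade.
II (derived state '1') is shared by K and X — a synapomorphy uniting that clade.
III (derived state '0') is shared by G and Y — a synapomorphy uniting that clade.
Most parsimonious ingroup topology: (U,((X,K),(G,Y))).
The clade {K, X} is supported by II: its derived state '1' occurs in exactly those taxa and in no other taxon (including the outgroup).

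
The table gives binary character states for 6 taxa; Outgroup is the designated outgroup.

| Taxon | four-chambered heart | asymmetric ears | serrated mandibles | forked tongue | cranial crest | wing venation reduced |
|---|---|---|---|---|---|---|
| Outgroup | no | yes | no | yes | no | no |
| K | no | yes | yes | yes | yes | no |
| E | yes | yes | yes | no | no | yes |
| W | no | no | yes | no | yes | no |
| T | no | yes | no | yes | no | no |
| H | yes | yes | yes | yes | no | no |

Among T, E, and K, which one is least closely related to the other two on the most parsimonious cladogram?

Character polarity is set by the outgroup: the derived state is whichever differs from the outgroup's state, so for asymmetric ears, forked tongue the derived state is 'no', and for the remaining characters it is 'yes'.
four-chambered heart (derived state 'yes') is shared by E and H — a synapomorphy uniting that clade.
asymmetric ears (derived state 'no') is unique to W (autapomorphy; uninformative for grouping).
Only E, H, K, and W show the derived state 'yes' for serrated mandibles, supporting them as a clade.
forked tongue (state 'no') occurs in E and W but conflicts with the nesting implied by the other characters — most parsimoniously interpreted as homoplasy.
cranial crest (derived state 'yes') is shared by K and W — a synapomorphy uniting that clade.
wing venation reduced (derived state 'yes') is unique to E (autapomorphy; uninformative for grouping).
Most parsimonious ingroup topology: (((K,W),(E,H)),T).
E and K share a more recent common ancestor with each other than either does with T, so T is the least closely related of the three.

T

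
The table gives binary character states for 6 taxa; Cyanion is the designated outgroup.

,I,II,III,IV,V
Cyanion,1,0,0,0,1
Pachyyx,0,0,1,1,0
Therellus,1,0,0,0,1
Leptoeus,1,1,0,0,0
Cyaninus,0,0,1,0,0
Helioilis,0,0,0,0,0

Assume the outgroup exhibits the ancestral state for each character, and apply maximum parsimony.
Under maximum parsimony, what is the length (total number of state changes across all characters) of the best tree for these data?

5

Character polarity is set by the outgroup: the derived state is whichever differs from the outgroup's state, so for I, V the derived state is '0', and for the remaining characters it is '1'.
I: derived state '0' in Cyaninus, Helioilis, and Pachyyx only — synapomorphy for {Cyaninus, Helioilis, Pachyyx}.
II (derived state '1') is unique to Leptoeus (autapomorphy; uninformative for grouping).
Only Cyaninus and Pachyyx show the derived state '1' for III, supporting them as a clade.
IV: derived state '1' in Pachyyx only — an autapomorphy, so it tells us nothing about relationships among taxa.
V: derived state '0' in Cyaninus, Helioilis, Leptoeus, and Pachyyx only — synapomorphy for {Cyaninus, Helioilis, Leptoeus, Pachyyx}.
Most parsimonious ingroup topology: ((((Pachyyx,Cyaninus),Helioilis),Leptoeus),Therellus).
Changes per character on this tree: I: 1; II: 1; III: 1; IV: 1; V: 1.
Total = 5.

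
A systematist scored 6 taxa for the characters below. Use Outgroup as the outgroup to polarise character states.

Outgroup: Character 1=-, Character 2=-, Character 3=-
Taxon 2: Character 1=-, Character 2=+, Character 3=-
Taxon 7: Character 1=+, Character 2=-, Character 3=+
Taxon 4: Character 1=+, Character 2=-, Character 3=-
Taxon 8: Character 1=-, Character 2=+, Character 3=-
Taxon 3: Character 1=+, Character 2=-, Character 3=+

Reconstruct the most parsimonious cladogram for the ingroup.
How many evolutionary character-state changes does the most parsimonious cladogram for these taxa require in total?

3

The outgroup has state '-' for every character, so '+' is the derived state throughout.
Character 1 (derived state '+') is shared by Taxon 3, Taxon 4, and Taxon 7 — a synapomorphy uniting that clade.
Only Taxon 2 and Taxon 8 show the derived state '+' for Character 2, supporting them as a clade.
Only Taxon 3 and Taxon 7 show the derived state '+' for Character 3, supporting them as a clade.
Most parsimonious ingroup topology: ((Taxon 4,(Taxon 3,Taxon 7)),(Taxon 2,Taxon 8)).
Changes per character on this tree: Character 1: 1; Character 2: 1; Character 3: 1.
Total = 3.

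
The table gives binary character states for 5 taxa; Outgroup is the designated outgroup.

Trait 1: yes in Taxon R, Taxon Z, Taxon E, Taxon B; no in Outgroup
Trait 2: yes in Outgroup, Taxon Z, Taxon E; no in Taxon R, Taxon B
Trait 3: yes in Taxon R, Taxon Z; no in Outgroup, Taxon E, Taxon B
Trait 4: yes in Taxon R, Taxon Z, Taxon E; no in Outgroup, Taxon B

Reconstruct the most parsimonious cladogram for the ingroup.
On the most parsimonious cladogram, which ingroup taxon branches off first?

Taxon B

Character polarity is set by the outgroup: the derived state is whichever differs from the outgroup's state, so for Trait 2 the derived state is 'no', and for the remaining characters it is 'yes'.
Trait 1 (derived state 'yes') is shared by all ingroup taxa — unites the whole ingroup.
Trait 2 (state 'no') occurs in Taxon B and Taxon R but conflicts with the nesting implied by the other characters — most parsimoniously interpreted as homoplasy.
Trait 3: derived state 'yes' in Taxon R and Taxon Z only — synapomorphy for {Taxon R, Taxon Z}.
Trait 4: derived state 'yes' in Taxon E, Taxon R, and Taxon Z only — synapomorphy for {Taxon E, Taxon R, Taxon Z}.
Most parsimonious ingroup topology: (((Taxon R,Taxon Z),Taxon E),Taxon B).
Taxon B is sister to the clade containing all other ingroup taxa, so it is the earliest-diverging (most basal) ingroup lineage.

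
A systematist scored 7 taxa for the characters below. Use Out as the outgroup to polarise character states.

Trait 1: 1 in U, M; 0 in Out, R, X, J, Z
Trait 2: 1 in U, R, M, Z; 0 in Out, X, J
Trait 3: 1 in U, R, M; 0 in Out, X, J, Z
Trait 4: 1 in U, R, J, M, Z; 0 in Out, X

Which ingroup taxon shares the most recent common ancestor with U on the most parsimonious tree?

The outgroup has state '0' for every character, so '1' is the derived state throughout.
Only M and U show the derived state '1' for Trait 1, supporting them as a clade.
Only M, R, U, and Z show the derived state '1' for Trait 2, supporting them as a clade.
Trait 3 (derived state '1') is shared by M, R, and U — a synapomorphy uniting that clade.
Only J, M, R, U, and Z show the derived state '1' for Trait 4, supporting them as a clade.
Most parsimonious ingroup topology: (((((U,M),R),Z),J),X).
U and M form a cherry on this tree, so they are sister taxa.

M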